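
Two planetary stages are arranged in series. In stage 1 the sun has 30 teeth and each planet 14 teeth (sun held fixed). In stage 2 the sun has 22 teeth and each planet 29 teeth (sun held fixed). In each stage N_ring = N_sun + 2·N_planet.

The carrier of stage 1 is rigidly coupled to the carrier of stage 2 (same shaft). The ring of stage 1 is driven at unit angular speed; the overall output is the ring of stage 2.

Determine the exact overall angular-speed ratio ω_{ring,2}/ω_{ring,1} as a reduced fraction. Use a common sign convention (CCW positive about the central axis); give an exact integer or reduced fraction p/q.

1479/1760

Stage 1: N_ring = 30 + 2·14 = 58
Stage 1: 30(ω_s−ω_c) = −58(ω_r−ω_c),  ω_s=0, ω_r=1
Stage 1: 30(0−ω_c) = −58(1−ω_c)  ⇒  88ω_c = 58  ⇒  ω_c = 29/44
  ⇒ ω_c¹/ω_r¹ = 29/44
Stage 2: N_ring = 22 + 2·29 = 80
Stage 2: 22(ω_s−ω_c) = −80(ω_r−ω_c),  ω_s=0, ω_c=1
Stage 2: ω_r = 1 − (22/80)(0−1) = 51/40
  ⇒ ω_r²/ω_c² = 51/40
Coupling ω_c² = ω_c¹ ⇒ overall = 29/44 × 51/40 = 1479/1760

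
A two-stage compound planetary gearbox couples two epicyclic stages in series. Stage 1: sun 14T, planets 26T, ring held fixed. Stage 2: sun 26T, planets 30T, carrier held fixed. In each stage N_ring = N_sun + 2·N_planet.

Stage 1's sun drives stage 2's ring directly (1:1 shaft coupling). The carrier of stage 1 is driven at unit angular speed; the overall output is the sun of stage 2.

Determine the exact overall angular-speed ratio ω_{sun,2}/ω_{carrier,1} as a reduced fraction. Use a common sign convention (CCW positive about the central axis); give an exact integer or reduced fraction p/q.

Stage 1: N_ring = 14 + 2·26 = 66
Stage 1: 14(ω_s−ω_c) = −66(ω_r−ω_c),  ω_r=0, ω_c=1
Stage 1: ω_s = 1 − (66/14)(0−1) = 40/7
  ⇒ ω_s¹/ω_c¹ = 40/7
Stage 2: N_ring = 26 + 2·30 = 86
Stage 2: 26(ω_s−ω_c) = −86(ω_r−ω_c),  ω_c=0, ω_r=1
Stage 2: ω_s = 0 − (86/26)(1−0) = -43/13
  ⇒ ω_s²/ω_r² = -43/13
Coupling ω_r² = ω_s¹ ⇒ overall = 40/7 × -43/13 = -1720/91

-1720/91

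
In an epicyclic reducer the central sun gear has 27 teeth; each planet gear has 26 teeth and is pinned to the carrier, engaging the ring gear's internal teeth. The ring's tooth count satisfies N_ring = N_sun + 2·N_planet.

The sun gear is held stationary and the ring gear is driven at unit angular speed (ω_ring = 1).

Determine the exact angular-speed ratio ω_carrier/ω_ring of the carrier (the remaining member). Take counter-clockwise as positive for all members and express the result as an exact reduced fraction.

N_ring = 27 + 2·26 = 79
27(ω_s−ω_c) = −79(ω_r−ω_c),  ω_s=0, ω_r=1
27(0−ω_c) = −79(1−ω_c)  ⇒  106ω_c = 79  ⇒  ω_c = 79/106
ω_c/ω_r = 79/106

79/106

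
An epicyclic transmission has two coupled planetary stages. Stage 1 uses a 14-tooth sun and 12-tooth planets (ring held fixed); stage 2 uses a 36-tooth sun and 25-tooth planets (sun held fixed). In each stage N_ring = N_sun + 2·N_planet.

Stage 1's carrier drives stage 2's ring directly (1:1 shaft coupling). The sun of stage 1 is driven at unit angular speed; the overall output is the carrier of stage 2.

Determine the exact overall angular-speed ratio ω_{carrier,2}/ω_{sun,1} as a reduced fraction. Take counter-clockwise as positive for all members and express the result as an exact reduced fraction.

Stage 1: N_ring = 14 + 2·12 = 38
Stage 1: 14(ω_s−ω_c) = −38(ω_r−ω_c),  ω_r=0, ω_s=1
Stage 1: 14(1−ω_c) = −38(0−ω_c)  ⇒  52ω_c = 14  ⇒  ω_c = 7/26
  ⇒ ω_c¹/ω_s¹ = 7/26
Stage 2: N_ring = 36 + 2·25 = 86
Stage 2: 36(ω_s−ω_c) = −86(ω_r−ω_c),  ω_s=0, ω_r=1
Stage 2: 36(0−ω_c) = −86(1−ω_c)  ⇒  122ω_c = 86  ⇒  ω_c = 43/61
  ⇒ ω_c²/ω_r² = 43/61
Coupling ω_r² = ω_c¹ ⇒ overall = 7/26 × 43/61 = 301/1586

301/1586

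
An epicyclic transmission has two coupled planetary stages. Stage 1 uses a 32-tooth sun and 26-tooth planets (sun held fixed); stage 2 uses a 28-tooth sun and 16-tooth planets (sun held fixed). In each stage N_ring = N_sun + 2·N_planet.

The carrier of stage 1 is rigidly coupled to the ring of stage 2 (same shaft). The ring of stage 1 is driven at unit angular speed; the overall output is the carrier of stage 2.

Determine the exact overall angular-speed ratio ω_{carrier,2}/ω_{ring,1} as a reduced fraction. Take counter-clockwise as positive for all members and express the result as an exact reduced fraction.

Stage 1: N_ring = 32 + 2·26 = 84
Stage 1: 32(ω_s−ω_c) = −84(ω_r−ω_c),  ω_s=0, ω_r=1
Stage 1: 32(0−ω_c) = −84(1−ω_c)  ⇒  116ω_c = 84  ⇒  ω_c = 21/29
  ⇒ ω_c¹/ω_r¹ = 21/29
Stage 2: N_ring = 28 + 2·16 = 60
Stage 2: 28(ω_s−ω_c) = −60(ω_r−ω_c),  ω_s=0, ω_r=1
Stage 2: 28(0−ω_c) = −60(1−ω_c)  ⇒  88ω_c = 60  ⇒  ω_c = 15/22
  ⇒ ω_c²/ω_r² = 15/22
Coupling ω_r² = ω_c¹ ⇒ overall = 21/29 × 15/22 = 315/638

315/638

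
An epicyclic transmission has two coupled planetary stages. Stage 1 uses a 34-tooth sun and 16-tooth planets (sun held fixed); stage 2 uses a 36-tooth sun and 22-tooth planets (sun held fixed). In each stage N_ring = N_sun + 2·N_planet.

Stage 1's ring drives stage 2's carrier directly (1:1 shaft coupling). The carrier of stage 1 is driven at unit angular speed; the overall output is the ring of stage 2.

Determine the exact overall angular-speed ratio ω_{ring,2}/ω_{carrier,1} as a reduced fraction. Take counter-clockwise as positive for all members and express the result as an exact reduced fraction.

Stage 1: N_ring = 34 + 2·16 = 66
Stage 1: 34(ω_s−ω_c) = −66(ω_r−ω_c),  ω_s=0, ω_c=1
Stage 1: ω_r = 1 − (34/66)(0−1) = 50/33
  ⇒ ω_r¹/ω_c¹ = 50/33
Stage 2: N_ring = 36 + 2·22 = 80
Stage 2: 36(ω_s−ω_c) = −80(ω_r−ω_c),  ω_s=0, ω_c=1
Stage 2: ω_r = 1 − (36/80)(0−1) = 29/20
  ⇒ ω_r²/ω_c² = 29/20
Coupling ω_c² = ω_r¹ ⇒ overall = 50/33 × 29/20 = 145/66

145/66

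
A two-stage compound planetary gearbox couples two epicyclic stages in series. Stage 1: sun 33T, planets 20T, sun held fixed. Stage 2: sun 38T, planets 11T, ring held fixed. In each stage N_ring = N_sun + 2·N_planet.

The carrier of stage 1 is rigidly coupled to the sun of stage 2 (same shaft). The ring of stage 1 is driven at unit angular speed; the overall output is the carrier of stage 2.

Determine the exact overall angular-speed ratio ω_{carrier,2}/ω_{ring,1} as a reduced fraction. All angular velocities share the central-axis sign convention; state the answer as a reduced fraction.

1387/5194

Stage 1: N_ring = 33 + 2·20 = 73
Stage 1: 33(ω_s−ω_c) = −73(ω_r−ω_c),  ω_s=0, ω_r=1
Stage 1: 33(0−ω_c) = −73(1−ω_c)  ⇒  106ω_c = 73  ⇒  ω_c = 73/106
  ⇒ ω_c¹/ω_r¹ = 73/106
Stage 2: N_ring = 38 + 2·11 = 60
Stage 2: 38(ω_s−ω_c) = −60(ω_r−ω_c),  ω_r=0, ω_s=1
Stage 2: 38(1−ω_c) = −60(0−ω_c)  ⇒  98ω_c = 38  ⇒  ω_c = 19/49
  ⇒ ω_c²/ω_s² = 19/49
Coupling ω_s² = ω_c¹ ⇒ overall = 73/106 × 19/49 = 1387/5194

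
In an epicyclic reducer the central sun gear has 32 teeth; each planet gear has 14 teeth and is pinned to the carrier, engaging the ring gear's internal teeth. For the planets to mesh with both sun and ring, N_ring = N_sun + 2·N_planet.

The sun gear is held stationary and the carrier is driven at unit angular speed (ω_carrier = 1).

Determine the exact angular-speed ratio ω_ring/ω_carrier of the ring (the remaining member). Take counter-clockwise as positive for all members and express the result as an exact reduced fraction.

23/15

N_ring = 32 + 2·14 = 60
32(ω_s−ω_c) = −60(ω_r−ω_c),  ω_s=0, ω_c=1
ω_r = 1 − (32/60)(0−1) = 23/15
ω_r/ω_c = 23/15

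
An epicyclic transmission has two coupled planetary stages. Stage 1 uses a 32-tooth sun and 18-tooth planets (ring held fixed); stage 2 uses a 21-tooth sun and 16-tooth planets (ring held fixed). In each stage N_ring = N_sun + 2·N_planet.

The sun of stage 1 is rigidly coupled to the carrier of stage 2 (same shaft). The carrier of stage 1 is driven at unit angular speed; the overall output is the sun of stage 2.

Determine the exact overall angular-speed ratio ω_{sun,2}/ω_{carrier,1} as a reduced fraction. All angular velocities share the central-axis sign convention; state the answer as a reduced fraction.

925/84

Stage 1: N_ring = 32 + 2·18 = 68
Stage 1: 32(ω_s−ω_c) = −68(ω_r−ω_c),  ω_r=0, ω_c=1
Stage 1: ω_s = 1 − (68/32)(0−1) = 25/8
  ⇒ ω_s¹/ω_c¹ = 25/8
Stage 2: N_ring = 21 + 2·16 = 53
Stage 2: 21(ω_s−ω_c) = −53(ω_r−ω_c),  ω_r=0, ω_c=1
Stage 2: ω_s = 1 − (53/21)(0−1) = 74/21
  ⇒ ω_s²/ω_c² = 74/21
Coupling ω_c² = ω_s¹ ⇒ overall = 25/8 × 74/21 = 925/84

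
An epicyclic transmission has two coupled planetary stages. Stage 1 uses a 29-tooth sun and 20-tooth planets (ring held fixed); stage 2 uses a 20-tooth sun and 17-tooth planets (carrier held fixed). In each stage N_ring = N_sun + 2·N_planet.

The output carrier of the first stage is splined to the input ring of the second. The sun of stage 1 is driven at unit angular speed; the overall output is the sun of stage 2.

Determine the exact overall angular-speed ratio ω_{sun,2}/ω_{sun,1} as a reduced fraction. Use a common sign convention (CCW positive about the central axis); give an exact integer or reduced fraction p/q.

-783/980

Stage 1: N_ring = 29 + 2·20 = 69
Stage 1: 29(ω_s−ω_c) = −69(ω_r−ω_c),  ω_r=0, ω_s=1
Stage 1: 29(1−ω_c) = −69(0−ω_c)  ⇒  98ω_c = 29  ⇒  ω_c = 29/98
  ⇒ ω_c¹/ω_s¹ = 29/98
Stage 2: N_ring = 20 + 2·17 = 54
Stage 2: 20(ω_s−ω_c) = −54(ω_r−ω_c),  ω_c=0, ω_r=1
Stage 2: ω_s = 0 − (54/20)(1−0) = -27/10
  ⇒ ω_s²/ω_r² = -27/10
Coupling ω_r² = ω_c¹ ⇒ overall = 29/98 × -27/10 = -783/980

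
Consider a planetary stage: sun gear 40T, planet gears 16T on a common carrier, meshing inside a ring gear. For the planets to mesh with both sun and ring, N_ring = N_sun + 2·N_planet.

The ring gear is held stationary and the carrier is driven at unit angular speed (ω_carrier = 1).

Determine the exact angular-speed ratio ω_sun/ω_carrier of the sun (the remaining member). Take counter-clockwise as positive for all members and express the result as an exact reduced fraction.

14/5

N_ring = 40 + 2·16 = 72
40(ω_s−ω_c) = −72(ω_r−ω_c),  ω_r=0, ω_c=1
ω_s = 1 − (72/40)(0−1) = 14/5
ω_s/ω_c = 14/5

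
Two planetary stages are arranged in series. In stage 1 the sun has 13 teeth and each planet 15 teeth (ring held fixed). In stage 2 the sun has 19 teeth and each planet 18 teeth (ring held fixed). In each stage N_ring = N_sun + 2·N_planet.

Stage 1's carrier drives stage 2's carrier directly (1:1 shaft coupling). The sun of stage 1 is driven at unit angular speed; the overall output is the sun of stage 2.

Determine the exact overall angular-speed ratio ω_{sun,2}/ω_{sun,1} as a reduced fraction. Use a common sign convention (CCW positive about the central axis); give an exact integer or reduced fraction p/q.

481/532

Stage 1: N_ring = 13 + 2·15 = 43
Stage 1: 13(ω_s−ω_c) = −43(ω_r−ω_c),  ω_r=0, ω_s=1
Stage 1: 13(1−ω_c) = −43(0−ω_c)  ⇒  56ω_c = 13  ⇒  ω_c = 13/56
  ⇒ ω_c¹/ω_s¹ = 13/56
Stage 2: N_ring = 19 + 2·18 = 55
Stage 2: 19(ω_s−ω_c) = −55(ω_r−ω_c),  ω_r=0, ω_c=1
Stage 2: ω_s = 1 − (55/19)(0−1) = 74/19
  ⇒ ω_s²/ω_c² = 74/19
Coupling ω_c² = ω_c¹ ⇒ overall = 13/56 × 74/19 = 481/532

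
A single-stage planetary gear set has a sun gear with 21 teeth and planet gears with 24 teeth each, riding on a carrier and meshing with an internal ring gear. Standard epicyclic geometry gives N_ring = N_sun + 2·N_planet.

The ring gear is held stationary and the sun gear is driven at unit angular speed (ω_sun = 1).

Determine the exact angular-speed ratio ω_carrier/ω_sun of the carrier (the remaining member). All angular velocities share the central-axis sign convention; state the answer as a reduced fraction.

N_ring = 21 + 2·24 = 69
21(ω_s−ω_c) = −69(ω_r−ω_c),  ω_r=0, ω_s=1
21(1−ω_c) = −69(0−ω_c)  ⇒  90ω_c = 21  ⇒  ω_c = 7/30
ω_c/ω_s = 7/30

7/30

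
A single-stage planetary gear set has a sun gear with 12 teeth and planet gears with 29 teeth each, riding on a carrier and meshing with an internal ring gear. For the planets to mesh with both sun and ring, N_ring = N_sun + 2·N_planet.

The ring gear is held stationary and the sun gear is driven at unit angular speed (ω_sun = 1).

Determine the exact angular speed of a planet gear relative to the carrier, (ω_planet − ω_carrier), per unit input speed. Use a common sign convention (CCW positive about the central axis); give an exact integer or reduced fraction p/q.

N_ring = 12 + 2·29 = 70
12(ω_s−ω_c) = −70(ω_r−ω_c),  ω_r=0, ω_s=1
12(1−ω_c) = −70(0−ω_c)  ⇒  82ω_c = 12  ⇒  ω_c = 6/41
sun–planet: 12·(1−6/41) = −29·(ω_p−ω_c)  ⇒  ω_p−ω_c = −(12/29)·(35/41) = -420/1189

-420/1189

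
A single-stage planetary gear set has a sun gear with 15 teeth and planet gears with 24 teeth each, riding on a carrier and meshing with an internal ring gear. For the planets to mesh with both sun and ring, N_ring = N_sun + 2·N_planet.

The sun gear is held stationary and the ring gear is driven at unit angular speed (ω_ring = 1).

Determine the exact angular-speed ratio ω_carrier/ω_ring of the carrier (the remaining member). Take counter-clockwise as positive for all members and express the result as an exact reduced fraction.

N_ring = 15 + 2·24 = 63
15(ω_s−ω_c) = −63(ω_r−ω_c),  ω_s=0, ω_r=1
15(0−ω_c) = −63(1−ω_c)  ⇒  78ω_c = 63  ⇒  ω_c = 21/26
ω_c/ω_r = 21/26

21/26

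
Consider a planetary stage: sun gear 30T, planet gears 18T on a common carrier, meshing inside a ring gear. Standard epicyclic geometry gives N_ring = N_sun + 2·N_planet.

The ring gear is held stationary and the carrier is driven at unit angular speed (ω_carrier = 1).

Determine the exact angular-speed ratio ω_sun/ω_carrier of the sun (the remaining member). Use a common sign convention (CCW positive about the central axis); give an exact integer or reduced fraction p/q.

N_ring = 30 + 2·18 = 66
30(ω_s−ω_c) = −66(ω_r−ω_c),  ω_r=0, ω_c=1
ω_s = 1 − (66/30)(0−1) = 16/5
ω_s/ω_c = 16/5

16/5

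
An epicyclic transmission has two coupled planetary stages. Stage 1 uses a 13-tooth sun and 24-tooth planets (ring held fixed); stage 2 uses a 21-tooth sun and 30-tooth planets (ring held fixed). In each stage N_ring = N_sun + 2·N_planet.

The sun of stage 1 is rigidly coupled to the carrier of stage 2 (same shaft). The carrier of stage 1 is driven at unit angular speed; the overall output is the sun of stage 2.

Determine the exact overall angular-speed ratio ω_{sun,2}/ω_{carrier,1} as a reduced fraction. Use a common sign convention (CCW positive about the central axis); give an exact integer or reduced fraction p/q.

2516/91

Stage 1: N_ring = 13 + 2·24 = 61
Stage 1: 13(ω_s−ω_c) = −61(ω_r−ω_c),  ω_r=0, ω_c=1
Stage 1: ω_s = 1 − (61/13)(0−1) = 74/13
  ⇒ ω_s¹/ω_c¹ = 74/13
Stage 2: N_ring = 21 + 2·30 = 81
Stage 2: 21(ω_s−ω_c) = −81(ω_r−ω_c),  ω_r=0, ω_c=1
Stage 2: ω_s = 1 − (81/21)(0−1) = 34/7
  ⇒ ω_s²/ω_c² = 34/7
Coupling ω_c² = ω_s¹ ⇒ overall = 74/13 × 34/7 = 2516/91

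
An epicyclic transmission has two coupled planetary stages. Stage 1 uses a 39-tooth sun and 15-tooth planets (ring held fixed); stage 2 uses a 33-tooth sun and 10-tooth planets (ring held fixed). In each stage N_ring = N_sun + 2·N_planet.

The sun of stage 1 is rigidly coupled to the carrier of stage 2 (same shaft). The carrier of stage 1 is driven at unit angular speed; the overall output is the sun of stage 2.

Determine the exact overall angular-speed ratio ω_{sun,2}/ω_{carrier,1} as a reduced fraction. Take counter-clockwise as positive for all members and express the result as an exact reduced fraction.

Stage 1: N_ring = 39 + 2·15 = 69
Stage 1: 39(ω_s−ω_c) = −69(ω_r−ω_c),  ω_r=0, ω_c=1
Stage 1: ω_s = 1 − (69/39)(0−1) = 36/13
  ⇒ ω_s¹/ω_c¹ = 36/13
Stage 2: N_ring = 33 + 2·10 = 53
Stage 2: 33(ω_s−ω_c) = −53(ω_r−ω_c),  ω_r=0, ω_c=1
Stage 2: ω_s = 1 − (53/33)(0−1) = 86/33
  ⇒ ω_s²/ω_c² = 86/33
Coupling ω_c² = ω_s¹ ⇒ overall = 36/13 × 86/33 = 1032/143

1032/143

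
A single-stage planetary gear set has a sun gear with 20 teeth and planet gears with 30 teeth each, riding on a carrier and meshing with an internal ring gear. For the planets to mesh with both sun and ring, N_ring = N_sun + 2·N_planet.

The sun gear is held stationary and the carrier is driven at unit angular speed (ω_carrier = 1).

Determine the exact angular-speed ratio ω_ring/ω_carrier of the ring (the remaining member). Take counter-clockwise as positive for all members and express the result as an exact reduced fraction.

5/4

N_ring = 20 + 2·30 = 80
20(ω_s−ω_c) = −80(ω_r−ω_c),  ω_s=0, ω_c=1
ω_r = 1 − (20/80)(0−1) = 5/4
ω_r/ω_c = 5/4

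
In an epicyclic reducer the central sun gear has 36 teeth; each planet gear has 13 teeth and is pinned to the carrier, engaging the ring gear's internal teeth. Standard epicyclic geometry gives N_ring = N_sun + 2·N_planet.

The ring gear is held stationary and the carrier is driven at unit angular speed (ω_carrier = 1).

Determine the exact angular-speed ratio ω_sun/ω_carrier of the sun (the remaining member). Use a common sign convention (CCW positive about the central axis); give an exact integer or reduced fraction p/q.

N_ring = 36 + 2·13 = 62
36(ω_s−ω_c) = −62(ω_r−ω_c),  ω_r=0, ω_c=1
ω_s = 1 − (62/36)(0−1) = 49/18
ω_s/ω_c = 49/18

49/18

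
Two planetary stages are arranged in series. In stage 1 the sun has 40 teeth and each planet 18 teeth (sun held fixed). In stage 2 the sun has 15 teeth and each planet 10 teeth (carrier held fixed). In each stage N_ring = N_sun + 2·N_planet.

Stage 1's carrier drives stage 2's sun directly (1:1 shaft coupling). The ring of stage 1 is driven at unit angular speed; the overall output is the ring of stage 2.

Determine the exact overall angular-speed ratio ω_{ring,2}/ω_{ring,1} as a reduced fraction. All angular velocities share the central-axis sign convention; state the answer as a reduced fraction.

Stage 1: N_ring = 40 + 2·18 = 76
Stage 1: 40(ω_s−ω_c) = −76(ω_r−ω_c),  ω_s=0, ω_r=1
Stage 1: 40(0−ω_c) = −76(1−ω_c)  ⇒  116ω_c = 76  ⇒  ω_c = 19/29
  ⇒ ω_c¹/ω_r¹ = 19/29
Stage 2: N_ring = 15 + 2·10 = 35
Stage 2: 15(ω_s−ω_c) = −35(ω_r−ω_c),  ω_c=0, ω_s=1
Stage 2: ω_r = 0 − (15/35)(1−0) = -3/7
  ⇒ ω_r²/ω_s² = -3/7
Coupling ω_s² = ω_c¹ ⇒ overall = 19/29 × -3/7 = -57/203

-57/203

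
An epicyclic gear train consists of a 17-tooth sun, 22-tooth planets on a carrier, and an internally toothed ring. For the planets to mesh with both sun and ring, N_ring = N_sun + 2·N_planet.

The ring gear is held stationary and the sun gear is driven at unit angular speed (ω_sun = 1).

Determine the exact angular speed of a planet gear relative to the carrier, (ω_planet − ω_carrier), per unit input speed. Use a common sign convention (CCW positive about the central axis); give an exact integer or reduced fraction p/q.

-1037/1716

N_ring = 17 + 2·22 = 61
17(ω_s−ω_c) = −61(ω_r−ω_c),  ω_r=0, ω_s=1
17(1−ω_c) = −61(0−ω_c)  ⇒  78ω_c = 17  ⇒  ω_c = 17/78
sun–planet: 17·(1−17/78) = −22·(ω_p−ω_c)  ⇒  ω_p−ω_c = −(17/22)·(61/78) = -1037/1716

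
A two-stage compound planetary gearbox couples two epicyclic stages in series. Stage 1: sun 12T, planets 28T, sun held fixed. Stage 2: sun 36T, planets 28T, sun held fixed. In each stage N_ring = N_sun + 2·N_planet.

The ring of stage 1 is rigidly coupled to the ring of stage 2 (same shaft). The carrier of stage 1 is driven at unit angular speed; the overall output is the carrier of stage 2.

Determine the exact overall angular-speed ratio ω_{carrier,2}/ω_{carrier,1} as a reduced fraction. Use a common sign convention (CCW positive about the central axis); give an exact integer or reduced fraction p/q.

115/136

Stage 1: N_ring = 12 + 2·28 = 68
Stage 1: 12(ω_s−ω_c) = −68(ω_r−ω_c),  ω_s=0, ω_c=1
Stage 1: ω_r = 1 − (12/68)(0−1) = 20/17
  ⇒ ω_r¹/ω_c¹ = 20/17
Stage 2: N_ring = 36 + 2·28 = 92
Stage 2: 36(ω_s−ω_c) = −92(ω_r−ω_c),  ω_s=0, ω_r=1
Stage 2: 36(0−ω_c) = −92(1−ω_c)  ⇒  128ω_c = 92  ⇒  ω_c = 23/32
  ⇒ ω_c²/ω_r² = 23/32
Coupling ω_r² = ω_r¹ ⇒ overall = 20/17 × 23/32 = 115/136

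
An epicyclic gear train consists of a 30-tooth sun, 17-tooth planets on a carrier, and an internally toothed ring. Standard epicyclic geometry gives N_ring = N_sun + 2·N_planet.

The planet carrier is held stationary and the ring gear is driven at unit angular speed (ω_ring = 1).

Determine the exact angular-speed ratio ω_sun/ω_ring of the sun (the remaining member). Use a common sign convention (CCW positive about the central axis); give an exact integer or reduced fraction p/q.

-32/15

N_ring = 30 + 2·17 = 64
30(ω_s−ω_c) = −64(ω_r−ω_c),  ω_c=0, ω_r=1
ω_s = 0 − (64/30)(1−0) = -32/15
ω_s/ω_r = -32/15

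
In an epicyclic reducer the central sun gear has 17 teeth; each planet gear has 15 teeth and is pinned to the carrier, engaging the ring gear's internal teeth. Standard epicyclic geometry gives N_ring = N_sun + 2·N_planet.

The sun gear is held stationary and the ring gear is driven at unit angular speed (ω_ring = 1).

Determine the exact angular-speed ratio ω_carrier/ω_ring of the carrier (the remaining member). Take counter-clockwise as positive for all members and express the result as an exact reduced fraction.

47/64

N_ring = 17 + 2·15 = 47
17(ω_s−ω_c) = −47(ω_r−ω_c),  ω_s=0, ω_r=1
17(0−ω_c) = −47(1−ω_c)  ⇒  64ω_c = 47  ⇒  ω_c = 47/64
ω_c/ω_r = 47/64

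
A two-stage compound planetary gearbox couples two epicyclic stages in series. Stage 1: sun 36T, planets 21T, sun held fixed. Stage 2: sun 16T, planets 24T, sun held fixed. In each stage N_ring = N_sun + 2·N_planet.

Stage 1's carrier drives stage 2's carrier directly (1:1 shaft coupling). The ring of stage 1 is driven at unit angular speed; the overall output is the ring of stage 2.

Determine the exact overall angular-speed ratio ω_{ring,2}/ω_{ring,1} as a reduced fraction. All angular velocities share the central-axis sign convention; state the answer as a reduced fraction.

65/76

Stage 1: N_ring = 36 + 2·21 = 78
Stage 1: 36(ω_s−ω_c) = −78(ω_r−ω_c),  ω_s=0, ω_r=1
Stage 1: 36(0−ω_c) = −78(1−ω_c)  ⇒  114ω_c = 78  ⇒  ω_c = 13/19
  ⇒ ω_c¹/ω_r¹ = 13/19
Stage 2: N_ring = 16 + 2·24 = 64
Stage 2: 16(ω_s−ω_c) = −64(ω_r−ω_c),  ω_s=0, ω_c=1
Stage 2: ω_r = 1 − (16/64)(0−1) = 5/4
  ⇒ ω_r²/ω_c² = 5/4
Coupling ω_c² = ω_c¹ ⇒ overall = 13/19 × 5/4 = 65/76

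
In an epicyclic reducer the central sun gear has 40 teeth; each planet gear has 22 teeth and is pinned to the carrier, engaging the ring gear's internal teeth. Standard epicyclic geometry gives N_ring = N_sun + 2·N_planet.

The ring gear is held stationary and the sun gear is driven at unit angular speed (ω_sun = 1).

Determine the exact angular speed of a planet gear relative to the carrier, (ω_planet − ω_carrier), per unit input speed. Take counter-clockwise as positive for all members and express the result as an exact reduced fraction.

-420/341

N_ring = 40 + 2·22 = 84
40(ω_s−ω_c) = −84(ω_r−ω_c),  ω_r=0, ω_s=1
40(1−ω_c) = −84(0−ω_c)  ⇒  124ω_c = 40  ⇒  ω_c = 10/31
sun–planet: 40·(1−10/31) = −22·(ω_p−ω_c)  ⇒  ω_p−ω_c = −(40/22)·(21/31) = -420/341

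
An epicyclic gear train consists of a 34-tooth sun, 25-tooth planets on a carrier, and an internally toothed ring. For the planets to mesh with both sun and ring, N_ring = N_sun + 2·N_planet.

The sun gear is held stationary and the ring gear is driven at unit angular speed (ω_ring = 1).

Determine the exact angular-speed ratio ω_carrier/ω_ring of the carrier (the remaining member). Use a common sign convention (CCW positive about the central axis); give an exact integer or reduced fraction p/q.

N_ring = 34 + 2·25 = 84
34(ω_s−ω_c) = −84(ω_r−ω_c),  ω_s=0, ω_r=1
34(0−ω_c) = −84(1−ω_c)  ⇒  118ω_c = 84  ⇒  ω_c = 42/59
ω_c/ω_r = 42/59

42/59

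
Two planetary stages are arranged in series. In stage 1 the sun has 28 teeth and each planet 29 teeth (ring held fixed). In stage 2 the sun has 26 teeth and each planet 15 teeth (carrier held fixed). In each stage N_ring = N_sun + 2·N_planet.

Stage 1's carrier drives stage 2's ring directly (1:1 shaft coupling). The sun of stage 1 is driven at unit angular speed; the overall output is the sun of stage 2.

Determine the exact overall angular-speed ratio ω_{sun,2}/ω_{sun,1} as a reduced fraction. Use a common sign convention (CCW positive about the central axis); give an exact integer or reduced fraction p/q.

-392/741

Stage 1: N_ring = 28 + 2·29 = 86
Stage 1: 28(ω_s−ω_c) = −86(ω_r−ω_c),  ω_r=0, ω_s=1
Stage 1: 28(1−ω_c) = −86(0−ω_c)  ⇒  114ω_c = 28  ⇒  ω_c = 14/57
  ⇒ ω_c¹/ω_s¹ = 14/57
Stage 2: N_ring = 26 + 2·15 = 56
Stage 2: 26(ω_s−ω_c) = −56(ω_r−ω_c),  ω_c=0, ω_r=1
Stage 2: ω_s = 0 − (56/26)(1−0) = -28/13
  ⇒ ω_s²/ω_r² = -28/13
Coupling ω_r² = ω_c¹ ⇒ overall = 14/57 × -28/13 = -392/741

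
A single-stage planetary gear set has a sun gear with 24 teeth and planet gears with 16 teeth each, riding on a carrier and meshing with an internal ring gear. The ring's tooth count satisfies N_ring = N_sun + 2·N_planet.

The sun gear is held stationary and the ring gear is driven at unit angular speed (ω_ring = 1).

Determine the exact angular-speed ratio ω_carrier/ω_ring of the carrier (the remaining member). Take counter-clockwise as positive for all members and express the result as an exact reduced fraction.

N_ring = 24 + 2·16 = 56
24(ω_s−ω_c) = −56(ω_r−ω_c),  ω_s=0, ω_r=1
24(0−ω_c) = −56(1−ω_c)  ⇒  80ω_c = 56  ⇒  ω_c = 7/10
ω_c/ω_r = 7/10

7/10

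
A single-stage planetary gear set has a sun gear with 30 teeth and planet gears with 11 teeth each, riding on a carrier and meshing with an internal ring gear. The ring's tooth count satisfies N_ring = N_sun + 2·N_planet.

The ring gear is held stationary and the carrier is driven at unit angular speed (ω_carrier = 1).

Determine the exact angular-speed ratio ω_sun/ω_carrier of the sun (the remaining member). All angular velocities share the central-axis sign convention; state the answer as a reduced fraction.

41/15

N_ring = 30 + 2·11 = 52
30(ω_s−ω_c) = −52(ω_r−ω_c),  ω_r=0, ω_c=1
ω_s = 1 − (52/30)(0−1) = 41/15
ω_s/ω_c = 41/15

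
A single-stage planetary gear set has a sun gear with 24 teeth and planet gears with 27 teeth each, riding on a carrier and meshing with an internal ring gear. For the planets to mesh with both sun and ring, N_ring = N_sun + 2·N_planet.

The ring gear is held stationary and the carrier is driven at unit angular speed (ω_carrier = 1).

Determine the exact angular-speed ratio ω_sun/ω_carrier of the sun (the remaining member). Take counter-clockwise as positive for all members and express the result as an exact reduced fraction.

N_ring = 24 + 2·27 = 78
24(ω_s−ω_c) = −78(ω_r−ω_c),  ω_r=0, ω_c=1
ω_s = 1 − (78/24)(0−1) = 17/4
ω_s/ω_c = 17/4

17/4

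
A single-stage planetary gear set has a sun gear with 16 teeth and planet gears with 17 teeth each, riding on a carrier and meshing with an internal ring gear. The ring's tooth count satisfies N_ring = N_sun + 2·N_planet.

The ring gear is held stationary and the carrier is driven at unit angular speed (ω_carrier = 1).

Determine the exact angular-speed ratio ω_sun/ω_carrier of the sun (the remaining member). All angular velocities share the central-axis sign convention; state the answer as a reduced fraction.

33/8

N_ring = 16 + 2·17 = 50
16(ω_s−ω_c) = −50(ω_r−ω_c),  ω_r=0, ω_c=1
ω_s = 1 − (50/16)(0−1) = 33/8
ω_s/ω_c = 33/8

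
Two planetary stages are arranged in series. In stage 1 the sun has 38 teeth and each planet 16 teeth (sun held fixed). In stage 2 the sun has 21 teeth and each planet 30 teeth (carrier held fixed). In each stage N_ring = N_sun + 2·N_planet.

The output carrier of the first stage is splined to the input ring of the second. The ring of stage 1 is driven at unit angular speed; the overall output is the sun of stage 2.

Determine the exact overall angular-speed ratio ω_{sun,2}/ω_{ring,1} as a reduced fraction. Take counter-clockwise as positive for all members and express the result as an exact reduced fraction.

Stage 1: N_ring = 38 + 2·16 = 70
Stage 1: 38(ω_s−ω_c) = −70(ω_r−ω_c),  ω_s=0, ω_r=1
Stage 1: 38(0−ω_c) = −70(1−ω_c)  ⇒  108ω_c = 70  ⇒  ω_c = 35/54
  ⇒ ω_c¹/ω_r¹ = 35/54
Stage 2: N_ring = 21 + 2·30 = 81
Stage 2: 21(ω_s−ω_c) = −81(ω_r−ω_c),  ω_c=0, ω_r=1
Stage 2: ω_s = 0 − (81/21)(1−0) = -27/7
  ⇒ ω_s²/ω_r² = -27/7
Coupling ω_r² = ω_c¹ ⇒ overall = 35/54 × -27/7 = -5/2

-5/2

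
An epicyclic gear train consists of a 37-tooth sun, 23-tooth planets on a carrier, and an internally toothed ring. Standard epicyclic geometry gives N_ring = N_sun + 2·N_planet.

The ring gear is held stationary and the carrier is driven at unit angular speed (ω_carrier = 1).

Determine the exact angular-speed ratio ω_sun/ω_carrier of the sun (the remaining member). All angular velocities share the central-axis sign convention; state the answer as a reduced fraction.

N_ring = 37 + 2·23 = 83
37(ω_s−ω_c) = −83(ω_r−ω_c),  ω_r=0, ω_c=1
ω_s = 1 − (83/37)(0−1) = 120/37
ω_s/ω_c = 120/37

120/37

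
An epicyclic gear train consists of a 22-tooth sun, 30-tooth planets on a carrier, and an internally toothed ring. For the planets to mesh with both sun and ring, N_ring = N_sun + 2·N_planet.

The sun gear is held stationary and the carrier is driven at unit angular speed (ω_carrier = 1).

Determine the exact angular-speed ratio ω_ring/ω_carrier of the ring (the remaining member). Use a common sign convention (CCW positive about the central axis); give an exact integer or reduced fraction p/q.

52/41

N_ring = 22 + 2·30 = 82
22(ω_s−ω_c) = −82(ω_r−ω_c),  ω_s=0, ω_c=1
ω_r = 1 − (22/82)(0−1) = 52/41
ω_r/ω_c = 52/41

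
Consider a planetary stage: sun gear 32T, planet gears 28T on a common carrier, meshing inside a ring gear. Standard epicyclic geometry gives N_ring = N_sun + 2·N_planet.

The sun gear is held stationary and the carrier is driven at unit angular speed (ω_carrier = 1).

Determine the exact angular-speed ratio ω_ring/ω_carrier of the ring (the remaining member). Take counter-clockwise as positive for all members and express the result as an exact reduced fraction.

15/11

N_ring = 32 + 2·28 = 88
32(ω_s−ω_c) = −88(ω_r−ω_c),  ω_s=0, ω_c=1
ω_r = 1 − (32/88)(0−1) = 15/11
ω_r/ω_c = 15/11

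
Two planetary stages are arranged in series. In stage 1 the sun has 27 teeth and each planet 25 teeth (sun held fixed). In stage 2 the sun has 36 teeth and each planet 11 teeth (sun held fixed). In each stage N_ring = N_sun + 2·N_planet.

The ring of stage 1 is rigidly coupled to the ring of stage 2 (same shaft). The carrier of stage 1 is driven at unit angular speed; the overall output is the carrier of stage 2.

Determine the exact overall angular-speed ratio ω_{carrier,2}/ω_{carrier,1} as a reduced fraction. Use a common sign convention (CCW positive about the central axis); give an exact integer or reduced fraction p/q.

Stage 1: N_ring = 27 + 2·25 = 77
Stage 1: 27(ω_s−ω_c) = −77(ω_r−ω_c),  ω_s=0, ω_c=1
Stage 1: ω_r = 1 − (27/77)(0−1) = 104/77
  ⇒ ω_r¹/ω_c¹ = 104/77
Stage 2: N_ring = 36 + 2·11 = 58
Stage 2: 36(ω_s−ω_c) = −58(ω_r−ω_c),  ω_s=0, ω_r=1
Stage 2: 36(0−ω_c) = −58(1−ω_c)  ⇒  94ω_c = 58  ⇒  ω_c = 29/47
  ⇒ ω_c²/ω_r² = 29/47
Coupling ω_r² = ω_r¹ ⇒ overall = 104/77 × 29/47 = 3016/3619

3016/3619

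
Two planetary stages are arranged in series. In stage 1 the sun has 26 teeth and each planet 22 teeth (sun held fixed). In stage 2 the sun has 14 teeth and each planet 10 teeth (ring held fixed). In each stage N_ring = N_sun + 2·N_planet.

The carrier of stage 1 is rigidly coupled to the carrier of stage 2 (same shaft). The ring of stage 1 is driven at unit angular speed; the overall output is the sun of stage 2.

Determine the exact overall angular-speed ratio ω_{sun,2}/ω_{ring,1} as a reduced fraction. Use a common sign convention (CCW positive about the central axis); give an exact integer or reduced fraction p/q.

5/2

Stage 1: N_ring = 26 + 2·22 = 70
Stage 1: 26(ω_s−ω_c) = −70(ω_r−ω_c),  ω_s=0, ω_r=1
Stage 1: 26(0−ω_c) = −70(1−ω_c)  ⇒  96ω_c = 70  ⇒  ω_c = 35/48
  ⇒ ω_c¹/ω_r¹ = 35/48
Stage 2: N_ring = 14 + 2·10 = 34
Stage 2: 14(ω_s−ω_c) = −34(ω_r−ω_c),  ω_r=0, ω_c=1
Stage 2: ω_s = 1 − (34/14)(0−1) = 24/7
  ⇒ ω_s²/ω_c² = 24/7
Coupling ω_c² = ω_c¹ ⇒ overall = 35/48 × 24/7 = 5/2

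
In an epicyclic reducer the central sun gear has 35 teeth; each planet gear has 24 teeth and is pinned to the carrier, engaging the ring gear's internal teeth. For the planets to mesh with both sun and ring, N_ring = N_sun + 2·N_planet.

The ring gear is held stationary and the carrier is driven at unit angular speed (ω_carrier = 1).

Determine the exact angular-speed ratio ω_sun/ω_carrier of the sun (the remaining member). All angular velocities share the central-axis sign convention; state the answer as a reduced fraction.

N_ring = 35 + 2·24 = 83
35(ω_s−ω_c) = −83(ω_r−ω_c),  ω_r=0, ω_c=1
ω_s = 1 − (83/35)(0−1) = 118/35
ω_s/ω_c = 118/35

118/35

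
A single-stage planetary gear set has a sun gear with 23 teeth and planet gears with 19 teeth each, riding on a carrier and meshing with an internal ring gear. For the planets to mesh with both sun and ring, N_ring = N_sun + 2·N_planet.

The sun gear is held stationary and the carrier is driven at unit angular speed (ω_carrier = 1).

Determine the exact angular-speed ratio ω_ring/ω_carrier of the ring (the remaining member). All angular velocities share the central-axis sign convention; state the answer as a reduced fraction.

84/61

N_ring = 23 + 2·19 = 61
23(ω_s−ω_c) = −61(ω_r−ω_c),  ω_s=0, ω_c=1
ω_r = 1 − (23/61)(0−1) = 84/61
ω_r/ω_c = 84/61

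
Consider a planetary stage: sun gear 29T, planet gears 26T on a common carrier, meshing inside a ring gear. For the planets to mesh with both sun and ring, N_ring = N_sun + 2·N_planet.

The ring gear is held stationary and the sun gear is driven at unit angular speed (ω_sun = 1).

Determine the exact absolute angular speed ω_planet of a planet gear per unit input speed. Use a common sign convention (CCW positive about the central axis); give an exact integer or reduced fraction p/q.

-29/52

N_ring = 29 + 2·26 = 81
29(ω_s−ω_c) = −81(ω_r−ω_c),  ω_r=0, ω_s=1
29(1−ω_c) = −81(0−ω_c)  ⇒  110ω_c = 29  ⇒  ω_c = 29/110
sun–planet: 29·(1−29/110) = −26·(ω_p−ω_c)  ⇒  ω_p−ω_c = −(29/26)·(81/110) = -2349/2860
ω_p = 29/110 − 2349/2860 = -29/52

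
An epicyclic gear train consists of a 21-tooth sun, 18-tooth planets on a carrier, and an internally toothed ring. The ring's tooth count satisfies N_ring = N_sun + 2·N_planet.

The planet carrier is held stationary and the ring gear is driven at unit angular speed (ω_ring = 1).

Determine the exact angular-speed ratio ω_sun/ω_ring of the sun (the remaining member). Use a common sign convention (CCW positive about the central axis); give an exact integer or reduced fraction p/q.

N_ring = 21 + 2·18 = 57
21(ω_s−ω_c) = −57(ω_r−ω_c),  ω_c=0, ω_r=1
ω_s = 0 − (57/21)(1−0) = -19/7
ω_s/ω_r = -19/7

-19/7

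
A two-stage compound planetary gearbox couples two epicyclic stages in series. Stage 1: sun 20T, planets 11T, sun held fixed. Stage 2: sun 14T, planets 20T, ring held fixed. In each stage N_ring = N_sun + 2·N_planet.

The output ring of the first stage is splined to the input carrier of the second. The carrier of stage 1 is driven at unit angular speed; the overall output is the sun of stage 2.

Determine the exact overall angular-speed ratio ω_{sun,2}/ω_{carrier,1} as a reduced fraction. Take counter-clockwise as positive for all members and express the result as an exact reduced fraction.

Stage 1: N_ring = 20 + 2·11 = 42
Stage 1: 20(ω_s−ω_c) = −42(ω_r−ω_c),  ω_s=0, ω_c=1
Stage 1: ω_r = 1 − (20/42)(0−1) = 31/21
  ⇒ ω_r¹/ω_c¹ = 31/21
Stage 2: N_ring = 14 + 2·20 = 54
Stage 2: 14(ω_s−ω_c) = −54(ω_r−ω_c),  ω_r=0, ω_c=1
Stage 2: ω_s = 1 − (54/14)(0−1) = 34/7
  ⇒ ω_s²/ω_c² = 34/7
Coupling ω_c² = ω_r¹ ⇒ overall = 31/21 × 34/7 = 1054/147

1054/147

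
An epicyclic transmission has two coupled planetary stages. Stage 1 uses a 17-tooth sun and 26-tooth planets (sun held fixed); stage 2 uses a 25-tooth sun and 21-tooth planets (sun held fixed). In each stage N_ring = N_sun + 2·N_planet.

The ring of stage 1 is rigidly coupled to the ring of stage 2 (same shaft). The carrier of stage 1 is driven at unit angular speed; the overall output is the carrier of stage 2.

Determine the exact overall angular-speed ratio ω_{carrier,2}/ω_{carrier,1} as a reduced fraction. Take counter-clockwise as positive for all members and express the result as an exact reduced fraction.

Stage 1: N_ring = 17 + 2·26 = 69
Stage 1: 17(ω_s−ω_c) = −69(ω_r−ω_c),  ω_s=0, ω_c=1
Stage 1: ω_r = 1 − (17/69)(0−1) = 86/69
  ⇒ ω_r¹/ω_c¹ = 86/69
Stage 2: N_ring = 25 + 2·21 = 67
Stage 2: 25(ω_s−ω_c) = −67(ω_r−ω_c),  ω_s=0, ω_r=1
Stage 2: 25(0−ω_c) = −67(1−ω_c)  ⇒  92ω_c = 67  ⇒  ω_c = 67/92
  ⇒ ω_c²/ω_r² = 67/92
Coupling ω_r² = ω_r¹ ⇒ overall = 86/69 × 67/92 = 2881/3174

2881/3174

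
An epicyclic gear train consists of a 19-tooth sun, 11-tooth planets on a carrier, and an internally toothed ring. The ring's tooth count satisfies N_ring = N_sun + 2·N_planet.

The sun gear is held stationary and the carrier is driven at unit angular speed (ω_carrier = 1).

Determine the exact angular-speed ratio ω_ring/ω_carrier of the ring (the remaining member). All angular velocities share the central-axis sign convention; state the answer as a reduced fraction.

60/41

N_ring = 19 + 2·11 = 41
19(ω_s−ω_c) = −41(ω_r−ω_c),  ω_s=0, ω_c=1
ω_r = 1 − (19/41)(0−1) = 60/41
ω_r/ω_c = 60/41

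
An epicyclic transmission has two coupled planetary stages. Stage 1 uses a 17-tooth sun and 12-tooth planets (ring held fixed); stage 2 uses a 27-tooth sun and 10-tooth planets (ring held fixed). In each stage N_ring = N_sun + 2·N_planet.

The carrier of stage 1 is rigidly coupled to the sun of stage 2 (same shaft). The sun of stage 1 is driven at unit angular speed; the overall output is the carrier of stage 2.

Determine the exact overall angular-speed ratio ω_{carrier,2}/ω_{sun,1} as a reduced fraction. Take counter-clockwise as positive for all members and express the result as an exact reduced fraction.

459/4292

Stage 1: N_ring = 17 + 2·12 = 41
Stage 1: 17(ω_s−ω_c) = −41(ω_r−ω_c),  ω_r=0, ω_s=1
Stage 1: 17(1−ω_c) = −41(0−ω_c)  ⇒  58ω_c = 17  ⇒  ω_c = 17/58
  ⇒ ω_c¹/ω_s¹ = 17/58
Stage 2: N_ring = 27 + 2·10 = 47
Stage 2: 27(ω_s−ω_c) = −47(ω_r−ω_c),  ω_r=0, ω_s=1
Stage 2: 27(1−ω_c) = −47(0−ω_c)  ⇒  74ω_c = 27  ⇒  ω_c = 27/74
  ⇒ ω_c²/ω_s² = 27/74
Coupling ω_s² = ω_c¹ ⇒ overall = 17/58 × 27/74 = 459/4292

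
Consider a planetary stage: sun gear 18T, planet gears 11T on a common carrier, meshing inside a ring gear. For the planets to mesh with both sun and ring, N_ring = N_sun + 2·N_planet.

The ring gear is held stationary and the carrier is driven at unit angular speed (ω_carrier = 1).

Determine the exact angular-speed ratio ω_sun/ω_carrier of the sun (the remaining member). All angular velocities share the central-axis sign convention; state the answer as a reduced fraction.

N_ring = 18 + 2·11 = 40
18(ω_s−ω_c) = −40(ω_r−ω_c),  ω_r=0, ω_c=1
ω_s = 1 − (40/18)(0−1) = 29/9
ω_s/ω_c = 29/9

29/9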